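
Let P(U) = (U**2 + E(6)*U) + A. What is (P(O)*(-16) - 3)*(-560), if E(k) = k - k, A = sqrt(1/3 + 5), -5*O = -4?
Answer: 37072/5 + 35840*sqrt(3)/3 ≈ 28107.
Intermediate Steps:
O = 4/5 (O = -1/5*(-4) = 4/5 ≈ 0.80000)
A = 4*sqrt(3)/3 (A = sqrt(1*(1/3) + 5) = sqrt(1/3 + 5) = sqrt(16/3) = 4*sqrt(3)/3 ≈ 2.3094)
E(k) = 0
P(U) = U**2 + 4*sqrt(3)/3 (P(U) = (U**2 + 0*U) + 4*sqrt(3)/3 = (U**2 + 0) + 4*sqrt(3)/3 = U**2 + 4*sqrt(3)/3)
(P(O)*(-16) - 3)*(-560) = (((4/5)**2 + 4*sqrt(3)/3)*(-16) - 3)*(-560) = ((16/25 + 4*sqrt(3)/3)*(-16) - 3)*(-560) = ((-256/25 - 64*sqrt(3)/3) - 3)*(-560) = (-331/25 - 64*sqrt(3)/3)*(-560) = 37072/5 + 35840*sqrt(3)/3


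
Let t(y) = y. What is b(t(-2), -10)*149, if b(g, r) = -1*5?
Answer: -745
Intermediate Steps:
b(g, r) = -5
b(t(-2), -10)*149 = -5*149 = -745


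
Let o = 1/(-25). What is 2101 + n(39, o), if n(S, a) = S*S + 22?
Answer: 3644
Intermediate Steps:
o = -1/25 ≈ -0.040000
n(S, a) = 22 + S² (n(S, a) = S² + 22 = 22 + S²)
2101 + n(39, o) = 2101 + (22 + 39²) = 2101 + (22 + 1521) = 2101 + 1543 = 3644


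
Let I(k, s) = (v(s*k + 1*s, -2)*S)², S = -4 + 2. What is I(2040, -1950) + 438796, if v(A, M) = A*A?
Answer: 1003622653756816040025438796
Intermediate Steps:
v(A, M) = A²
S = -2
I(k, s) = 4*(s + k*s)⁴ (I(k, s) = ((s*k + 1*s)²*(-2))² = ((k*s + s)²*(-2))² = ((s + k*s)²*(-2))² = (-2*(s + k*s)²)² = 4*(s + k*s)⁴)
I(2040, -1950) + 438796 = 4*(-1950)⁴*(1 + 2040)⁴ + 438796 = 4*14459006250000*2041⁴ + 438796 = 4*14459006250000*17352898193761 + 438796 = 1003622653756816040025000000 + 438796 = 1003622653756816040025438796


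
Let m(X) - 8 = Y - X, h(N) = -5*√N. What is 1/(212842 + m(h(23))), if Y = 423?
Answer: 213273/45485371954 - 5*√23/45485371954 ≈ 4.6883e-6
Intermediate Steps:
m(X) = 431 - X (m(X) = 8 + (423 - X) = 431 - X)
1/(212842 + m(h(23))) = 1/(212842 + (431 - (-5)*√23)) = 1/(212842 + (431 + 5*√23)) = 1/(213273 + 5*√23)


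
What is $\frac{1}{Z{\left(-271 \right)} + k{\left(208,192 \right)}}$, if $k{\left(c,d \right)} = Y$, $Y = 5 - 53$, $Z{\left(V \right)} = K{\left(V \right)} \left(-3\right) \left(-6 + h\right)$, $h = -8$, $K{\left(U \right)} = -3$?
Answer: $- \frac{1}{174} \approx -0.0057471$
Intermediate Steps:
$Z{\left(V \right)} = -126$ ($Z{\left(V \right)} = \left(-3\right) \left(-3\right) \left(-6 - 8\right) = 9 \left(-14\right) = -126$)
$Y = -48$ ($Y = 5 - 53 = -48$)
$k{\left(c,d \right)} = -48$
$\frac{1}{Z{\left(-271 \right)} + k{\left(208,192 \right)}} = \frac{1}{-126 - 48} = \frac{1}{-174} = - \frac{1}{174}$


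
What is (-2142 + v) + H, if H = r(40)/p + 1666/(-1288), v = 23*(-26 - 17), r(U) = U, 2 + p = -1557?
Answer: -449262269/143428 ≈ -3132.3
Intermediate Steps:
p = -1559 (p = -2 - 1557 = -1559)
v = -989 (v = 23*(-43) = -989)
H = -189201/143428 (H = 40/(-1559) + 1666/(-1288) = 40*(-1/1559) + 1666*(-1/1288) = -40/1559 - 119/92 = -189201/143428 ≈ -1.3191)
(-2142 + v) + H = (-2142 - 989) - 189201/143428 = -3131 - 189201/143428 = -449262269/143428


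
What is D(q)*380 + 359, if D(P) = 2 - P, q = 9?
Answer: -2301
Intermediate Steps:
D(q)*380 + 359 = (2 - 1*9)*380 + 359 = (2 - 9)*380 + 359 = -7*380 + 359 = -2660 + 359 = -2301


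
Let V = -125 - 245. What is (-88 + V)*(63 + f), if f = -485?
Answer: 193276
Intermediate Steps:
V = -370
(-88 + V)*(63 + f) = (-88 - 370)*(63 - 485) = -458*(-422) = 193276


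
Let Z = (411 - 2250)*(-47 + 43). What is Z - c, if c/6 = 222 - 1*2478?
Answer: 20892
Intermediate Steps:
c = -13536 (c = 6*(222 - 1*2478) = 6*(222 - 2478) = 6*(-2256) = -13536)
Z = 7356 (Z = -1839*(-4) = 7356)
Z - c = 7356 - 1*(-13536) = 7356 + 13536 = 20892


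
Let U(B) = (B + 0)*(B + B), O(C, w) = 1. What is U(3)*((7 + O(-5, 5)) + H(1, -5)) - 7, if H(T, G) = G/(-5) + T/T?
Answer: 173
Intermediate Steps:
H(T, G) = 1 - G/5 (H(T, G) = G*(-1/5) + 1 = -G/5 + 1 = 1 - G/5)
U(B) = 2*B**2 (U(B) = B*(2*B) = 2*B**2)
U(3)*((7 + O(-5, 5)) + H(1, -5)) - 7 = (2*3**2)*((7 + 1) + (1 - 1/5*(-5))) - 7 = (2*9)*(8 + (1 + 1)) - 7 = 18*(8 + 2) - 7 = 18*10 - 7 = 180 - 7 = 173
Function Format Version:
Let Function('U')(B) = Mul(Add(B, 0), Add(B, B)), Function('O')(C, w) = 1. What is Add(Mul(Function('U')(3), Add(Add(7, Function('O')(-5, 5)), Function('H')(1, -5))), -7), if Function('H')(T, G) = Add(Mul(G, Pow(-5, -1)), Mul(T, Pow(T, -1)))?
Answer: 173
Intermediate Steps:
Function('H')(T, G) = Add(1, Mul(Rational(-1, 5), G)) (Function('H')(T, G) = Add(Mul(G, Rational(-1, 5)), 1) = Add(Mul(Rational(-1, 5), G), 1) = Add(1, Mul(Rational(-1, 5), G)))
Function('U')(B) = Mul(2, Pow(B, 2)) (Function('U')(B) = Mul(B, Mul(2, B)) = Mul(2, Pow(B, 2)))
Add(Mul(Function('U')(3), Add(Add(7, Function('O')(-5, 5)), Function('H')(1, -5))), -7) = Add(Mul(Mul(2, Pow(3, 2)), Add(Add(7, 1), Add(1, Mul(Rational(-1, 5), -5)))), -7) = Add(Mul(Mul(2, 9), Add(8, Add(1, 1))), -7) = Add(Mul(18, Add(8, 2)), -7) = Add(Mul(18, 10), -7) = Add(180, -7) = 173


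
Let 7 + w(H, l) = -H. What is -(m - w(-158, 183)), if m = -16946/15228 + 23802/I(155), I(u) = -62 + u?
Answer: -24505679/236034 ≈ -103.82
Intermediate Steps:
w(H, l) = -7 - H
m = 60146813/236034 (m = -16946/15228 + 23802/(-62 + 155) = -16946*1/15228 + 23802/93 = -8473/7614 + 23802*(1/93) = -8473/7614 + 7934/31 = 60146813/236034 ≈ 254.82)
-(m - w(-158, 183)) = -(60146813/236034 - (-7 - 1*(-158))) = -(60146813/236034 - (-7 + 158)) = -(60146813/236034 - 1*151) = -(60146813/236034 - 151) = -1*24505679/236034 = -24505679/236034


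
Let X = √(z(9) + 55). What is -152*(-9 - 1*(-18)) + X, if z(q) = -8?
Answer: -1368 + √47 ≈ -1361.1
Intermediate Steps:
X = √47 (X = √(-8 + 55) = √47 ≈ 6.8557)
-152*(-9 - 1*(-18)) + X = -152*(-9 - 1*(-18)) + √47 = -152*(-9 + 18) + √47 = -152*9 + √47 = -1368 + √47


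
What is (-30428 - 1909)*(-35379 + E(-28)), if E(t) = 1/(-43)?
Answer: 49194213426/43 ≈ 1.1441e+9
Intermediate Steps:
E(t) = -1/43
(-30428 - 1909)*(-35379 + E(-28)) = (-30428 - 1909)*(-35379 - 1/43) = -32337*(-1521298/43) = 49194213426/43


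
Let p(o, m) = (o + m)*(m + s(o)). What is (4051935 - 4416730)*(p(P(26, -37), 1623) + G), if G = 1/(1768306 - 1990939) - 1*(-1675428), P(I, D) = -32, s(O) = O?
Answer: -341649576140356820/222633 ≈ -1.5346e+12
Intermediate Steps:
p(o, m) = (m + o)² (p(o, m) = (o + m)*(m + o) = (m + o)*(m + o) = (m + o)²)
G = 373005561923/222633 (G = 1/(-222633) + 1675428 = -1/222633 + 1675428 = 373005561923/222633 ≈ 1.6754e+6)
(4051935 - 4416730)*(p(P(26, -37), 1623) + G) = (4051935 - 4416730)*((1623² + (-32)² + 2*1623*(-32)) + 373005561923/222633) = -364795*((2634129 + 1024 - 103872) + 373005561923/222633) = -364795*(2531281 + 373005561923/222633) = -364795*936552244796/222633 = -341649576140356820/222633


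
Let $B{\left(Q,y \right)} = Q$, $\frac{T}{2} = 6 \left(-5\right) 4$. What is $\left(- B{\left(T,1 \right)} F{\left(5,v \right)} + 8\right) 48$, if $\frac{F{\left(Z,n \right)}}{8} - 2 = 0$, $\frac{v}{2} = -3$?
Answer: $184704$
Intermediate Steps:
$v = -6$ ($v = 2 \left(-3\right) = -6$)
$F{\left(Z,n \right)} = 16$ ($F{\left(Z,n \right)} = 16 + 8 \cdot 0 = 16 + 0 = 16$)
$T = -240$ ($T = 2 \cdot 6 \left(-5\right) 4 = 2 \left(\left(-30\right) 4\right) = 2 \left(-120\right) = -240$)
$\left(- B{\left(T,1 \right)} F{\left(5,v \right)} + 8\right) 48 = \left(- \left(-240\right) 16 + 8\right) 48 = \left(\left(-1\right) \left(-3840\right) + 8\right) 48 = \left(3840 + 8\right) 48 = 3848 \cdot 48 = 184704$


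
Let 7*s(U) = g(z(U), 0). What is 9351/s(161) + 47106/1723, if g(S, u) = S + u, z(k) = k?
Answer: 17195211/39629 ≈ 433.90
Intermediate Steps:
s(U) = U/7 (s(U) = (U + 0)/7 = U/7)
9351/s(161) + 47106/1723 = 9351/(((⅐)*161)) + 47106/1723 = 9351/23 + 47106*(1/1723) = 9351*(1/23) + 47106/1723 = 9351/23 + 47106/1723 = 17195211/39629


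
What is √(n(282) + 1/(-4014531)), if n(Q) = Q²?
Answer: √142405033048609337/1338177 ≈ 282.00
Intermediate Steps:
√(n(282) + 1/(-4014531)) = √(282² + 1/(-4014531)) = √(79524 - 1/4014531) = √(319251563243/4014531) = √142405033048609337/1338177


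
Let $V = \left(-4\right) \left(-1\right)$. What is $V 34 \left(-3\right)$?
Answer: $-408$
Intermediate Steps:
$V = 4$
$V 34 \left(-3\right) = 4 \cdot 34 \left(-3\right) = 136 \left(-3\right) = -408$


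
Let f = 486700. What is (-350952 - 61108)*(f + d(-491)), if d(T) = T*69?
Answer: -186589421260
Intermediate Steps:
d(T) = 69*T
(-350952 - 61108)*(f + d(-491)) = (-350952 - 61108)*(486700 + 69*(-491)) = -412060*(486700 - 33879) = -412060*452821 = -186589421260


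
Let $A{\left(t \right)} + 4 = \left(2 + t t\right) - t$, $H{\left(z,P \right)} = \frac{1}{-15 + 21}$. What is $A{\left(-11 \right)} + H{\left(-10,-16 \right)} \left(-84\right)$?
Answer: $116$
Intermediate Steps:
$H{\left(z,P \right)} = \frac{1}{6}$
$A{\left(t \right)} = -2 + t^{2} - t$ ($A{\left(t \right)} = -4 - \left(-2 + t - t t\right) = -4 - \left(-2 + t - t^{2}\right) = -4 + \left(2 + t^{2} - t\right) = -2 + t^{2} - t$)
$A{\left(-11 \right)} + H{\left(-10,-16 \right)} \left(-84\right) = \left(-2 + \left(-11\right)^{2} - -11\right) + \frac{1}{6} \left(-84\right) = \left(-2 + 121 + 11\right) - 14 = 130 - 14 = 116$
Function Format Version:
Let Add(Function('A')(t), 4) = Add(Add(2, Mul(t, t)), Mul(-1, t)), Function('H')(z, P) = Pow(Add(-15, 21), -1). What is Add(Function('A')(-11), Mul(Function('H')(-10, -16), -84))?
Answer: 116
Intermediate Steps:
Function('H')(z, P) = Rational(1, 6) (Function('H')(z, P) = Pow(6, -1) = Rational(1, 6))
Function('A')(t) = Add(-2, Pow(t, 2), Mul(-1, t)) (Function('A')(t) = Add(-4, Add(Add(2, Mul(t, t)), Mul(-1, t))) = Add(-4, Add(Add(2, Pow(t, 2)), Mul(-1, t))) = Add(-4, Add(2, Pow(t, 2), Mul(-1, t))) = Add(-2, Pow(t, 2), Mul(-1, t)))
Add(Function('A')(-11), Mul(Function('H')(-10, -16), -84)) = Add(Add(-2, Pow(-11, 2), Mul(-1, -11)), Mul(Rational(1, 6), -84)) = Add(Add(-2, 121, 11), -14) = Add(130, -14) = 116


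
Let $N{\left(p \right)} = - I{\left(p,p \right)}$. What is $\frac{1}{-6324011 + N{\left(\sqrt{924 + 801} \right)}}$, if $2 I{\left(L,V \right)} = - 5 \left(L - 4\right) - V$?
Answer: $- \frac{234223}{1481231170108} - \frac{5 \sqrt{69}}{13331080530972} \approx -1.5813 \cdot 10^{-7}$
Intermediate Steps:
$I{\left(L,V \right)} = 10 - \frac{5 L}{2} - \frac{V}{2}$ ($I{\left(L,V \right)} = \frac{- 5 \left(L - 4\right) - V}{2} = \frac{- 5 \left(-4 + L\right) - V}{2} = \frac{\left(20 - 5 L\right) - V}{2} = \frac{20 - V - 5 L}{2} = 10 - \frac{5 L}{2} - \frac{V}{2}$)
$N{\left(p \right)} = -10 + 3 p$ ($N{\left(p \right)} = - (10 - \frac{5 p}{2} - \frac{p}{2}) = - (10 - 3 p) = -10 + 3 p$)
$\frac{1}{-6324011 + N{\left(\sqrt{924 + 801} \right)}} = \frac{1}{-6324011 - \left(10 - 3 \sqrt{924 + 801}\right)} = \frac{1}{-6324011 - \left(10 - 3 \sqrt{1725}\right)} = \frac{1}{-6324011 - \left(10 - 3 \cdot 5 \sqrt{69}\right)} = \frac{1}{-6324011 - \left(10 - 15 \sqrt{69}\right)} = \frac{1}{-6324021 + 15 \sqrt{69}}$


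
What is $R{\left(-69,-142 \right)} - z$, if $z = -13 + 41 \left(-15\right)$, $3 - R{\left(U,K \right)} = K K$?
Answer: $-19533$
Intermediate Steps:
$R{\left(U,K \right)} = 3 - K^{2}$ ($R{\left(U,K \right)} = 3 - K K = 3 - K^{2}$)
$z = -628$ ($z = -13 - 615 = -628$)
$R{\left(-69,-142 \right)} - z = \left(3 - \left(-142\right)^{2}\right) - -628 = \left(3 - 20164\right) + 628 = -20161 + 628 = -19533$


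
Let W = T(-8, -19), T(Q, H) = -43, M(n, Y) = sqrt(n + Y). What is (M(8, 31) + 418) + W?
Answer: 375 + sqrt(39) ≈ 381.25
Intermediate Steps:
M(n, Y) = sqrt(Y + n)
W = -43
(M(8, 31) + 418) + W = (sqrt(31 + 8) + 418) - 43 = (sqrt(39) + 418) - 43 = (418 + sqrt(39)) - 43 = 375 + sqrt(39)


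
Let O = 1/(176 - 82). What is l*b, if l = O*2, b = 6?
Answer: 6/47 ≈ 0.12766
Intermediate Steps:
O = 1/94 ≈ 0.010638
l = 1/47 (l = (1/94)*2 = 1/47 ≈ 0.021277)
l*b = (1/47)*6 = 6/47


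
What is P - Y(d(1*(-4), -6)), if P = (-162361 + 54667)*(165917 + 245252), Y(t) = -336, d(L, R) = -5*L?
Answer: -44280433950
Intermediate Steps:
P = -44280434286 (P = -107694*411169 = -44280434286)
P - Y(d(1*(-4), -6)) = -44280434286 - 1*(-336) = -44280434286 + 336 = -44280433950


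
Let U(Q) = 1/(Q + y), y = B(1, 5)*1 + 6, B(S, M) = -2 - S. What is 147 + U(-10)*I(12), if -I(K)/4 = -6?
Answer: 1005/7 ≈ 143.57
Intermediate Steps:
I(K) = 24 (I(K) = -4*(-6) = 24)
y = 3 (y = (-2 - 1*1)*1 + 6 = (-2 - 1)*1 + 6 = -3*1 + 6 = -3 + 6 = 3)
U(Q) = 1/(3 + Q) (U(Q) = 1/(Q + 3) = 1/(3 + Q))
147 + U(-10)*I(12) = 147 + 24/(3 - 10) = 147 + 24/(-7) = 147 - ⅐*24 = 147 - 24/7 = 1005/7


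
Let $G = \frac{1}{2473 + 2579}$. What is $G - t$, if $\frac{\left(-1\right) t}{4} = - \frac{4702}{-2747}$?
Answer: $\frac{95020763}{13877844} \approx 6.8469$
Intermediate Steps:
$G = \frac{1}{5052} \approx 0.00019794$
$t = - \frac{18808}{2747}$ ($t = - 4 \left(- \frac{4702}{-2747}\right) = - 4 \left(\left(-4702\right) \left(- \frac{1}{2747}\right)\right) = \left(-4\right) \frac{4702}{2747} = - \frac{18808}{2747} \approx -6.8467$)
$G - t = \frac{1}{5052} - - \frac{18808}{2747} = \frac{1}{5052} + \frac{18808}{2747} = \frac{95020763}{13877844}$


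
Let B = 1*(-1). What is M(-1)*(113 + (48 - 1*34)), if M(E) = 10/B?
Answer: -1270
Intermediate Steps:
B = -1
M(E) = -10 (M(E) = 10/(-1) = 10*(-1) = -10)
M(-1)*(113 + (48 - 1*34)) = -10*(113 + (48 - 1*34)) = -10*(113 + (48 - 34)) = -10*(113 + 14) = -10*127 = -1270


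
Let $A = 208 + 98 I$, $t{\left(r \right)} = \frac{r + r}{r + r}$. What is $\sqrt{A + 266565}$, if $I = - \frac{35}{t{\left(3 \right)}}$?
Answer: $\sqrt{263343} \approx 513.17$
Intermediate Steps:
$t{\left(r \right)} = 1$ ($t{\left(r \right)} = \frac{2 r}{2 r} = 2 r \frac{1}{2 r} = 1$)
$I = -35$ ($I = - \frac{35}{1} = \left(-35\right) 1 = -35$)
$A = -3222$ ($A = 208 + 98 \left(-35\right) = 208 - 3430 = -3222$)
$\sqrt{A + 266565} = \sqrt{-3222 + 266565} = \sqrt{263343}$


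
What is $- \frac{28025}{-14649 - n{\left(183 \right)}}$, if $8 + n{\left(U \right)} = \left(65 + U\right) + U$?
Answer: $\frac{28025}{15072} \approx 1.8594$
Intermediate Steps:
$n{\left(U \right)} = 57 + 2 U$ ($n{\left(U \right)} = -8 + \left(\left(65 + U\right) + U\right) = -8 + \left(65 + 2 U\right) = 57 + 2 U$)
$- \frac{28025}{-14649 - n{\left(183 \right)}} = - \frac{28025}{-14649 - \left(57 + 2 \cdot 183\right)} = - \frac{28025}{-14649 - \left(57 + 366\right)} = - \frac{28025}{-14649 - 423} = - \frac{28025}{-15072} = \left(-28025\right) \left(- \frac{1}{15072}\right) = \frac{28025}{15072}$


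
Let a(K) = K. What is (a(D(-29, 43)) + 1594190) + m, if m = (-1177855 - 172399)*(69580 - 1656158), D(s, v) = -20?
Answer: 2142284884982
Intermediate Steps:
m = 2142283290812 (m = -1350254*(-1586578) = 2142283290812)
(a(D(-29, 43)) + 1594190) + m = (-20 + 1594190) + 2142283290812 = 1594170 + 2142283290812 = 2142284884982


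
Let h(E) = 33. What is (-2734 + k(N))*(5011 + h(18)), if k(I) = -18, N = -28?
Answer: -13881088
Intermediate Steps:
(-2734 + k(N))*(5011 + h(18)) = (-2734 - 18)*(5011 + 33) = -2752*5044 = -13881088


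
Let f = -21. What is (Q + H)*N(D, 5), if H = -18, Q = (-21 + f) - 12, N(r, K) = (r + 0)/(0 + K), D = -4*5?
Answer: 288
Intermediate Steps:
D = -20
N(r, K) = r/K
Q = -54 (Q = (-21 - 21) - 12 = -42 - 12 = -54)
(Q + H)*N(D, 5) = (-54 - 18)*(-20/5) = -(-1440)/5 = -72*(-4) = 288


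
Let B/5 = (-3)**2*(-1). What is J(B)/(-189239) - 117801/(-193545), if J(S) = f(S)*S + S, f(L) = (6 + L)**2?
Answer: 3949826721/4069584695 ≈ 0.97057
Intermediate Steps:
B = -45 (B = 5*((-3)**2*(-1)) = 5*(9*(-1)) = 5*(-9) = -45)
J(S) = S + S*(6 + S)**2 (J(S) = (6 + S)**2*S + S = S*(6 + S)**2 + S = S + S*(6 + S)**2)
J(B)/(-189239) - 117801/(-193545) = -45*(1 + (6 - 45)**2)/(-189239) - 117801/(-193545) = -45*(1 + (-39)**2)*(-1/189239) - 117801*(-1/193545) = -45*(1 + 1521)*(-1/189239) + 13089/21505 = -45*1522*(-1/189239) + 13089/21505 = -68490*(-1/189239) + 13089/21505 = 68490/189239 + 13089/21505 = 3949826721/4069584695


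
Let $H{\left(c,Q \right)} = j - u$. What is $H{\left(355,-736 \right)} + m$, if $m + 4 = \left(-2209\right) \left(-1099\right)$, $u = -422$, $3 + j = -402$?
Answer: $2427704$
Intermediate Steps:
$j = -405$ ($j = -3 - 402 = -405$)
$H{\left(c,Q \right)} = 17$ ($H{\left(c,Q \right)} = -405 - -422 = -405 + 422 = 17$)
$m = 2427687$ ($m = -4 - -2427691 = -4 + 2427691 = 2427687$)
$H{\left(355,-736 \right)} + m = 17 + 2427687 = 2427704$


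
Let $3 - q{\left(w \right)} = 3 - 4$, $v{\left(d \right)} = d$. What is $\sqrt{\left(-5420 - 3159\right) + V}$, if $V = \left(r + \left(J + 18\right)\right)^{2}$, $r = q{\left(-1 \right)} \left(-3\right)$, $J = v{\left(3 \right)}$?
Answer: $i \sqrt{8498} \approx 92.185 i$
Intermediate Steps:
$J = 3$
$q{\left(w \right)} = 4$ ($q{\left(w \right)} = 3 - \left(3 - 4\right) = 3 - -1 = 3 + 1 = 4$)
$r = -12$ ($r = 4 \left(-3\right) = -12$)
$V = 81$ ($V = \left(-12 + \left(3 + 18\right)\right)^{2} = \left(-12 + 21\right)^{2} = 9^{2} = 81$)
$\sqrt{\left(-5420 - 3159\right) + V} = \sqrt{\left(-5420 - 3159\right) + 81} = \sqrt{-8579 + 81} = \sqrt{-8498} = i \sqrt{8498}$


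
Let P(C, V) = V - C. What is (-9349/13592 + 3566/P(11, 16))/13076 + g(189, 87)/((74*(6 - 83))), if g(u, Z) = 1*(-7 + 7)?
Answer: 48422327/888644960 ≈ 0.054490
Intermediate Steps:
g(u, Z) = 0 (g(u, Z) = 1*0 = 0)
(-9349/13592 + 3566/P(11, 16))/13076 + g(189, 87)/((74*(6 - 83))) = (-9349/13592 + 3566/(16 - 1*11))/13076 + 0/((74*(6 - 83))) = (-9349*1/13592 + 3566/(16 - 11))*(1/13076) + 0/((74*(-77))) = (-9349/13592 + 3566/5)*(1/13076) + 0/(-5698) = (-9349/13592 + 3566*(⅕))*(1/13076) + 0*(-1/5698) = (-9349/13592 + 3566/5)*(1/13076) + 0 = (48422327/67960)*(1/13076) + 0 = 48422327/888644960 + 0 = 48422327/888644960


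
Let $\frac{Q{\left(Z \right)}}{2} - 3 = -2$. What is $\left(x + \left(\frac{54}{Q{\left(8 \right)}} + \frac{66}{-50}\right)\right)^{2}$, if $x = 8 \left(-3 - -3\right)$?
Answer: $\frac{412164}{625} \approx 659.46$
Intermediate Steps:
$Q{\left(Z \right)} = 2$ ($Q{\left(Z \right)} = 6 + 2 \left(-2\right) = 6 - 4 = 2$)
$x = 0$ ($x = 8 \left(-3 + 3\right) = 8 \cdot 0 = 0$)
$\left(x + \left(\frac{54}{Q{\left(8 \right)}} + \frac{66}{-50}\right)\right)^{2} = \left(0 + \left(\frac{54}{2} + \frac{66}{-50}\right)\right)^{2} = \left(0 + \left(54 \cdot \frac{1}{2} + 66 \left(- \frac{1}{50}\right)\right)\right)^{2} = \left(0 + \left(27 - \frac{33}{25}\right)\right)^{2} = \left(0 + \frac{642}{25}\right)^{2} = \left(\frac{642}{25}\right)^{2} = \frac{412164}{625}$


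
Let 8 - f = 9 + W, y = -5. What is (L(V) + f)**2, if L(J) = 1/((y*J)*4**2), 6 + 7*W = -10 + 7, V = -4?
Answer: 418609/5017600 ≈ 0.083428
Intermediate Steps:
W = -9/7 (W = -6/7 + (-10 + 7)/7 = -6/7 + (1/7)*(-3) = -6/7 - 3/7 = -9/7 ≈ -1.2857)
f = 2/7 (f = 8 - (9 - 9/7) = 8 - 1*54/7 = 8 - 54/7 = 2/7 ≈ 0.28571)
L(J) = -1/(80*J) (L(J) = 1/(-5*J*4**2) = 1/(-5*J*16) = 1/(-80*J) = -1/(80*J))
(L(V) + f)**2 = (-1/80/(-4) + 2/7)**2 = (-1/80*(-1/4) + 2/7)**2 = (1/320 + 2/7)**2 = (647/2240)**2 = 418609/5017600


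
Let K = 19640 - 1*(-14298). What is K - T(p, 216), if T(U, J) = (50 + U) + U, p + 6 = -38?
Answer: 33976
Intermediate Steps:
p = -44 (p = -6 - 38 = -44)
K = 33938 (K = 19640 + 14298 = 33938)
T(U, J) = 50 + 2*U
K - T(p, 216) = 33938 - (50 + 2*(-44)) = 33938 - (50 - 88) = 33938 - 1*(-38) = 33938 + 38 = 33976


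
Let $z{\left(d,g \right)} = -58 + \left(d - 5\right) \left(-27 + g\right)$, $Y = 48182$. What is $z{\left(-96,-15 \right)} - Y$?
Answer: $-43998$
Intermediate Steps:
$z{\left(d,g \right)} = -58 + \left(-27 + g\right) \left(-5 + d\right)$ ($z{\left(d,g \right)} = -58 + \left(-5 + d\right) \left(-27 + g\right) = -58 + \left(-27 + g\right) \left(-5 + d\right)$)
$z{\left(-96,-15 \right)} - Y = \left(77 - -2592 - -75 - -1440\right) - 48182 = \left(77 + 2592 + 75 + 1440\right) - 48182 = 4184 - 48182 = -43998$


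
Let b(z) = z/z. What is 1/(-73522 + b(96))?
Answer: -1/73521 ≈ -1.3602e-5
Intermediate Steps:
b(z) = 1
1/(-73522 + b(96)) = 1/(-73522 + 1) = 1/(-73521) = -1/73521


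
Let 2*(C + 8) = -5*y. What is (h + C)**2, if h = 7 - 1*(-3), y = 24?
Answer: 3364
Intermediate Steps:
C = -68 (C = -8 + (-5*24)/2 = -8 + (1/2)*(-120) = -8 - 60 = -68)
h = 10 (h = 7 + 3 = 10)
(h + C)**2 = (10 - 68)**2 = (-58)**2 = 3364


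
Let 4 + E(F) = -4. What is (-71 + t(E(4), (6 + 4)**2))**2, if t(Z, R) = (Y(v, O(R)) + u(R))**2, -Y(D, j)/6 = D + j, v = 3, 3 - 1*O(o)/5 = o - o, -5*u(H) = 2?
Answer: 85257576121/625 ≈ 1.3641e+8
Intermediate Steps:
u(H) = -2/5 (u(H) = -1/5*2 = -2/5)
O(o) = 15 (O(o) = 15 - 5*(o - o) = 15 - 5*0 = 15 + 0 = 15)
E(F) = -8 (E(F) = -4 - 4 = -8)
Y(D, j) = -6*D - 6*j (Y(D, j) = -6*(D + j) = -6*D - 6*j)
t(Z, R) = 293764/25 (t(Z, R) = ((-6*3 - 6*15) - 2/5)**2 = ((-18 - 90) - 2/5)**2 = (-108 - 2/5)**2 = (-542/5)**2 = 293764/25)
(-71 + t(E(4), (6 + 4)**2))**2 = (-71 + 293764/25)**2 = (291989/25)**2 = 85257576121/625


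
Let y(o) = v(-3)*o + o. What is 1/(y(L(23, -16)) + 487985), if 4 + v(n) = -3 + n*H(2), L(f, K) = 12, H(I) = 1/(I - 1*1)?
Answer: 1/487877 ≈ 2.0497e-6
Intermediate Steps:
H(I) = 1/(-1 + I) (H(I) = 1/(I - 1) = 1/(-1 + I))
v(n) = -7 + n (v(n) = -4 + (-3 + n/(-1 + 2)) = -4 + (-3 + n/1) = -4 + (-3 + n*1) = -4 + (-3 + n) = -7 + n)
y(o) = -9*o (y(o) = (-7 - 3)*o + o = -10*o + o = -9*o)
1/(y(L(23, -16)) + 487985) = 1/(-9*12 + 487985) = 1/(-108 + 487985) = 1/487877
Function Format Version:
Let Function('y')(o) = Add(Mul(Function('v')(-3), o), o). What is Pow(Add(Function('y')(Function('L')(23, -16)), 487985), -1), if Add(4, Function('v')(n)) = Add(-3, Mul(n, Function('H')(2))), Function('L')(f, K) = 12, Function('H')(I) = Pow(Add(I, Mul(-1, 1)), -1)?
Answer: Rational(1, 487877) ≈ 2.0497e-6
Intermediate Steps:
Function('H')(I) = Pow(Add(-1, I), -1) (Function('H')(I) = Pow(Add(I, -1), -1) = Pow(Add(-1, I), -1))
Function('v')(n) = Add(-7, n) (Function('v')(n) = Add(-4, Add(-3, Mul(n, Pow(Add(-1, 2), -1)))) = Add(-4, Add(-3, Mul(n, Pow(1, -1)))) = Add(-4, Add(-3, Mul(n, 1))) = Add(-4, Add(-3, n)) = Add(-7, n))
Function('y')(o) = Mul(-9, o) (Function('y')(o) = Add(Mul(Add(-7, -3), o), o) = Add(Mul(-10, o), o) = Mul(-9, o))
Pow(Add(Function('y')(Function('L')(23, -16)), 487985), -1) = Pow(Add(Mul(-9, 12), 487985), -1) = Pow(Add(-108, 487985), -1) = Pow(487877, -1) = Rational(1, 487877)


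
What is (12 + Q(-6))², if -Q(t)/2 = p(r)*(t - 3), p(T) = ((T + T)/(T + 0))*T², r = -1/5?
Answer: 112896/625 ≈ 180.63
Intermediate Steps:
r = -⅕ (r = -1*⅕ = -⅕ ≈ -0.20000)
p(T) = 2*T² (p(T) = ((2*T)/T)*T² = 2*T²)
Q(t) = 12/25 - 4*t/25 (Q(t) = -2*2*(-⅕)²*(t - 3) = -2*2*(1/25)*(-3 + t) = -4*(-3 + t)/25 = -2*(-6/25 + 2*t/25) = 12/25 - 4*t/25)
(12 + Q(-6))² = (12 + (12/25 - 4/25*(-6)))² = (12 + (12/25 + 24/25))² = (12 + 36/25)² = (336/25)² = 112896/625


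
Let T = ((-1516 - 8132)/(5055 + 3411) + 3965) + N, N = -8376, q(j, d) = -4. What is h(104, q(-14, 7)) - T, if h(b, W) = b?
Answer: 6372273/1411 ≈ 4516.1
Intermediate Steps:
T = -6225529/1411 (T = ((-1516 - 8132)/(5055 + 3411) + 3965) - 8376 = (-9648/8466 + 3965) - 8376 = (-9648*1/8466 + 3965) - 8376 = (-1608/1411 + 3965) - 8376 = 5593007/1411 - 8376 = -6225529/1411 ≈ -4412.1)
h(104, q(-14, 7)) - T = 104 - 1*(-6225529/1411) = 104 + 6225529/1411 = 6372273/1411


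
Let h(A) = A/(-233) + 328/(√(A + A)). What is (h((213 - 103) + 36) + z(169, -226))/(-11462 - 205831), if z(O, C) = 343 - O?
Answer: -40396/50629269 - 164*√73/15862389 ≈ -0.00088621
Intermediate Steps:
h(A) = -A/233 + 164*√2/√A (h(A) = A*(-1/233) + 328/(√(2*A)) = -A/233 + 328/((√2*√A)) = -A/233 + 328*(√2/(2*√A)) = -A/233 + 164*√2/√A)
(h((213 - 103) + 36) + z(169, -226))/(-11462 - 205831) = ((-((213 - 103) + 36)/233 + 164*√2/√((213 - 103) + 36)) + (343 - 1*169))/(-11462 - 205831) = ((-(110 + 36)/233 + 164*√2/√(110 + 36)) + (343 - 169))/(-217293) = ((-1/233*146 + 164*√2/√146) + 174)*(-1/217293) = ((-146/233 + 164*√2*(√146/146)) + 174)*(-1/217293) = ((-146/233 + 164*√73/73) + 174)*(-1/217293) = (40396/233 + 164*√73/73)*(-1/217293) = -40396/50629269 - 164*√73/15862389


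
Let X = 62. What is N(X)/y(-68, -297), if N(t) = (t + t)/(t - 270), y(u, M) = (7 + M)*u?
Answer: -31/1025440 ≈ -3.0231e-5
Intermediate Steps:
y(u, M) = u*(7 + M)
N(t) = 2*t/(-270 + t) (N(t) = (2*t)/(-270 + t) = 2*t/(-270 + t))
N(X)/y(-68, -297) = (2*62/(-270 + 62))/((-68*(7 - 297))) = (2*62/(-208))/((-68*(-290))) = (2*62*(-1/208))/19720 = -31/52*1/19720 = -31/1025440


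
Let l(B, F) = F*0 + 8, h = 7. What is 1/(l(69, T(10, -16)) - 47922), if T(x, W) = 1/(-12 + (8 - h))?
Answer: -1/47914 ≈ -2.0871e-5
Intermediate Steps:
T(x, W) = -1/11 (T(x, W) = 1/(-12 + (8 - 1*7)) = 1/(-12 + (8 - 7)) = 1/(-12 + 1) = 1/(-11) = -1/11)
l(B, F) = 8 (l(B, F) = 0 + 8 = 8)
1/(l(69, T(10, -16)) - 47922) = 1/(8 - 47922) = 1/(-47914) = -1/47914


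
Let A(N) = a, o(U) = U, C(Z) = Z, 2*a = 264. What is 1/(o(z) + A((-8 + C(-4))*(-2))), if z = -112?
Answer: 1/20 ≈ 0.050000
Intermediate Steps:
a = 132 (a = (½)*264 = 132)
A(N) = 132
1/(o(z) + A((-8 + C(-4))*(-2))) = 1/(-112 + 132) = 1/20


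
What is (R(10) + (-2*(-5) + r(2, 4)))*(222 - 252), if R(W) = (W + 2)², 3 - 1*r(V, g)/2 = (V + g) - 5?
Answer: -4740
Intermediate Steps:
r(V, g) = 16 - 2*V - 2*g (r(V, g) = 6 - 2*((V + g) - 5) = 6 - 2*(-5 + V + g) = 6 + (10 - 2*V - 2*g) = 16 - 2*V - 2*g)
R(W) = (2 + W)²
(R(10) + (-2*(-5) + r(2, 4)))*(222 - 252) = ((2 + 10)² + (-2*(-5) + (16 - 2*2 - 2*4)))*(222 - 252) = (12² + (10 + (16 - 4 - 8)))*(-30) = (144 + (10 + 4))*(-30) = (144 + 14)*(-30) = 158*(-30) = -4740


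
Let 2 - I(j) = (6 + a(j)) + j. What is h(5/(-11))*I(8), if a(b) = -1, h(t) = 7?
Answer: -77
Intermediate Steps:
I(j) = -3 - j (I(j) = 2 - ((6 - 1) + j) = 2 - (5 + j) = 2 + (-5 - j) = -3 - j)
h(5/(-11))*I(8) = 7*(-3 - 1*8) = 7*(-3 - 8) = 7*(-11) = -77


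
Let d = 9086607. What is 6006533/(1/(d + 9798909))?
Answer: 113436475076028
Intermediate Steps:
6006533/(1/(d + 9798909)) = 6006533/(1/(9086607 + 9798909)) = 6006533/(1/18885516) = 6006533*18885516 = 113436475076028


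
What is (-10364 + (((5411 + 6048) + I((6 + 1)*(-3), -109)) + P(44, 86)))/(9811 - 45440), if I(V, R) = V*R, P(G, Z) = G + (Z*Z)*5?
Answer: -40408/35629 ≈ -1.1341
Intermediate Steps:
P(G, Z) = G + 5*Z² (P(G, Z) = G + Z²*5 = G + 5*Z²)
I(V, R) = R*V
(-10364 + (((5411 + 6048) + I((6 + 1)*(-3), -109)) + P(44, 86)))/(9811 - 45440) = (-10364 + (((5411 + 6048) - 109*(6 + 1)*(-3)) + (44 + 5*86²)))/(9811 - 45440) = (-10364 + ((11459 - 763*(-3)) + (44 + 5*7396)))/(-35629) = (-10364 + ((11459 - 109*(-21)) + (44 + 36980)))*(-1/35629) = (-10364 + ((11459 + 2289) + 37024))*(-1/35629) = (-10364 + (13748 + 37024))*(-1/35629) = (-10364 + 50772)*(-1/35629) = 40408*(-1/35629) = -40408/35629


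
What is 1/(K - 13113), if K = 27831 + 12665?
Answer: 1/27383 ≈ 3.6519e-5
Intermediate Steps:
K = 40496
1/(K - 13113) = 1/(40496 - 13113) = 1/27383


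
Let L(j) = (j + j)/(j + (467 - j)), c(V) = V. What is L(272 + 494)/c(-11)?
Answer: -1532/5137 ≈ -0.29823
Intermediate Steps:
L(j) = 2*j/467 (L(j) = (2*j)/467 = (2*j)*(1/467) = 2*j/467)
L(272 + 494)/c(-11) = (2*(272 + 494)/467)/(-11) = ((2/467)*766)*(-1/11) = (1532/467)*(-1/11) = -1532/5137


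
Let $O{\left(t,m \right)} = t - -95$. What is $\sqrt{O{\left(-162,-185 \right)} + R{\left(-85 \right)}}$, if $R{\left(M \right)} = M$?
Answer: $2 i \sqrt{38} \approx 12.329 i$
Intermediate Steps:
$O{\left(t,m \right)} = 95 + t$ ($O{\left(t,m \right)} = t + 95 = 95 + t$)
$\sqrt{O{\left(-162,-185 \right)} + R{\left(-85 \right)}} = \sqrt{\left(95 - 162\right) - 85} = \sqrt{-67 - 85} = \sqrt{-152} = 2 i \sqrt{38}$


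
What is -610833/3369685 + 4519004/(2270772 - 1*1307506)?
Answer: 7319612666581/1622951495605 ≈ 4.5101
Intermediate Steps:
-610833/3369685 + 4519004/(2270772 - 1*1307506) = -610833*1/3369685 + 4519004/(2270772 - 1307506) = -610833/3369685 + 4519004/963266 = -610833/3369685 + 4519004*(1/963266) = -610833/3369685 + 2259502/481633 = 7319612666581/1622951495605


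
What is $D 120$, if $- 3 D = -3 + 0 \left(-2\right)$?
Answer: $120$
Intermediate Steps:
$D = 1$ ($D = - \frac{-3 + 0 \left(-2\right)}{3} = - \frac{-3 + 0}{3} = \left(- \frac{1}{3}\right) \left(-3\right) = 1$)
$D 120 = 1 \cdot 120 = 120$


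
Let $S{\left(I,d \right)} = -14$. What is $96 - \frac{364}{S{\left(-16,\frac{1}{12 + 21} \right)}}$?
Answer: $122$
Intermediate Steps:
$96 - \frac{364}{S{\left(-16,\frac{1}{12 + 21} \right)}} = 96 - \frac{364}{-14} = 96 - -26 = 96 + 26 = 122$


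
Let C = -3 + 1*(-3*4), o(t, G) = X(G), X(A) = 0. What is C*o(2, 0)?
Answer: 0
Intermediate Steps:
o(t, G) = 0
C = -15 (C = -3 + 1*(-12) = -3 - 12 = -15)
C*o(2, 0) = -15*0 = 0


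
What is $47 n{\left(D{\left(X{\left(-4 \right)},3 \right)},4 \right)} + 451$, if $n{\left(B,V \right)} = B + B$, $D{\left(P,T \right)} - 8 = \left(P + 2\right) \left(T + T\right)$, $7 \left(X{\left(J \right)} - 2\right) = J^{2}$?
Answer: $\frac{33237}{7} \approx 4748.1$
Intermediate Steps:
$X{\left(J \right)} = 2 + \frac{J^{2}}{7}$
$D{\left(P,T \right)} = 8 + 2 T \left(2 + P\right)$ ($D{\left(P,T \right)} = 8 + \left(P + 2\right) \left(T + T\right) = 8 + \left(2 + P\right) 2 T = 8 + 2 T \left(2 + P\right)$)
$n{\left(B,V \right)} = 2 B$
$47 n{\left(D{\left(X{\left(-4 \right)},3 \right)},4 \right)} + 451 = 47 \cdot 2 \left(8 + 4 \cdot 3 + 2 \left(2 + \frac{\left(-4\right)^{2}}{7}\right) 3\right) + 451 = 47 \cdot 2 \left(8 + 12 + 2 \left(2 + \frac{1}{7} \cdot 16\right) 3\right) + 451 = 47 \cdot 2 \left(8 + 12 + 2 \left(2 + \frac{16}{7}\right) 3\right) + 451 = 47 \cdot 2 \left(8 + 12 + 2 \cdot \frac{30}{7} \cdot 3\right) + 451 = 47 \cdot 2 \left(8 + 12 + \frac{180}{7}\right) + 451 = 47 \cdot 2 \cdot \frac{320}{7} + 451 = 47 \cdot \frac{640}{7} + 451 = \frac{30080}{7} + 451 = \frac{33237}{7}$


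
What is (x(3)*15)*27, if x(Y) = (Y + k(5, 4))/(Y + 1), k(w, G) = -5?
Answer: -405/2 ≈ -202.50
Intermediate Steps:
x(Y) = (-5 + Y)/(1 + Y) (x(Y) = (Y - 5)/(Y + 1) = (-5 + Y)/(1 + Y))
(x(3)*15)*27 = (((-5 + 3)/(1 + 3))*15)*27 = ((-2/4)*15)*27 = (((¼)*(-2))*15)*27 = -½*15*27 = -15/2*27 = -405/2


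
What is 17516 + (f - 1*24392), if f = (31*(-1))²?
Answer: -5915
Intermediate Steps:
f = 961 (f = (-31)² = 961)
17516 + (f - 1*24392) = 17516 + (961 - 1*24392) = 17516 + (961 - 24392) = 17516 - 23431 = -5915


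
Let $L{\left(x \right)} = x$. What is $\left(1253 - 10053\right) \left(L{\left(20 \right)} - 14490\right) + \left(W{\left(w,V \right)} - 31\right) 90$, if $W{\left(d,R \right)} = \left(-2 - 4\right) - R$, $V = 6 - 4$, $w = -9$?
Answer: $127332490$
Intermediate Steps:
$V = 2$ ($V = 6 - 4 = 2$)
$W{\left(d,R \right)} = -6 - R$ ($W{\left(d,R \right)} = \left(-2 - 4\right) - R = -6 - R$)
$\left(1253 - 10053\right) \left(L{\left(20 \right)} - 14490\right) + \left(W{\left(w,V \right)} - 31\right) 90 = \left(1253 - 10053\right) \left(20 - 14490\right) + \left(\left(-6 - 2\right) - 31\right) 90 = \left(-8800\right) \left(-14470\right) + \left(\left(-6 - 2\right) - 31\right) 90 = 127336000 + \left(-8 - 31\right) 90 = 127336000 - 3510 = 127332490$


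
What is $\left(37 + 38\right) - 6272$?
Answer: $-6197$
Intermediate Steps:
$\left(37 + 38\right) - 6272 = 75 - 6272 = -6197$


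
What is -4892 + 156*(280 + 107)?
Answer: 55480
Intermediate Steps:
-4892 + 156*(280 + 107) = -4892 + 156*387 = -4892 + 60372 = 55480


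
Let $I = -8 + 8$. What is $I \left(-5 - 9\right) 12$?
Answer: $0$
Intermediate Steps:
$I = 0$
$I \left(-5 - 9\right) 12 = 0 \left(-5 - 9\right) 12 = 0 \left(-14\right) 12 = 0 \cdot 12 = 0$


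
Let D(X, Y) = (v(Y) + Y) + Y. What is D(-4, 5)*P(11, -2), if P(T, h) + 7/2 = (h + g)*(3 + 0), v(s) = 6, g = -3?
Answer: -296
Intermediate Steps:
P(T, h) = -25/2 + 3*h (P(T, h) = -7/2 + (h - 3)*(3 + 0) = -7/2 + (-3 + h)*3 = -7/2 + (-9 + 3*h) = -25/2 + 3*h)
D(X, Y) = 6 + 2*Y (D(X, Y) = (6 + Y) + Y = 6 + 2*Y)
D(-4, 5)*P(11, -2) = (6 + 2*5)*(-25/2 + 3*(-2)) = (6 + 10)*(-25/2 - 6) = 16*(-37/2) = -296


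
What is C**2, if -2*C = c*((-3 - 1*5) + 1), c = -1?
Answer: 49/4 ≈ 12.250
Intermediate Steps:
C = -7/2 (C = -(-1)*((-3 - 1*5) + 1)/2 = -(-1)*((-3 - 5) + 1)/2 = -(-1)*(-8 + 1)/2 = -(-1)*(-7)/2 = -1/2*7 = -7/2 ≈ -3.5000)
C**2 = (-7/2)**2 = 49/4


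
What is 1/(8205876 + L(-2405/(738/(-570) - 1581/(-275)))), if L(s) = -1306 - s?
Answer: 23274/190965728305 ≈ 1.2188e-7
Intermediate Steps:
1/(8205876 + L(-2405/(738/(-570) - 1581/(-275)))) = 1/(8205876 + (-1306 - (-2405)/(738/(-570) - 1581/(-275)))) = 1/(8205876 + (-1306 - (-2405)/(738*(-1/570) - 1581*(-1/275)))) = 1/(8205876 + (-1306 - (-2405)/(-123/95 + 1581/275))) = 1/(8205876 + (-1306 - (-2405)/23274/5225)) = 1/(8205876 + (-1306 - (-2405)*5225/23274)) = 1/(8205876 + (-1306 - 1*(-12566125/23274))) = 1/(8205876 + (-1306 + 12566125/23274)) = 1/(8205876 - 17829719/23274) = 1/(190965728305/23274) = 23274/190965728305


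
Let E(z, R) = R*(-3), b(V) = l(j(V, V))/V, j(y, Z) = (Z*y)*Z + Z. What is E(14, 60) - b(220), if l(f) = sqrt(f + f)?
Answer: -180 - sqrt(5324110)/110 ≈ -200.98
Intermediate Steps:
j(y, Z) = Z + y*Z**2 (j(y, Z) = y*Z**2 + Z = Z + y*Z**2)
l(f) = sqrt(2)*sqrt(f) (l(f) = sqrt(2*f) = sqrt(2)*sqrt(f))
b(V) = sqrt(2)*sqrt(V*(1 + V**2))/V (b(V) = (sqrt(2)*sqrt(V*(1 + V*V)))/V = (sqrt(2)*sqrt(V*(1 + V**2)))/V = sqrt(2)*sqrt(V*(1 + V**2))/V)
E(z, R) = -3*R
E(14, 60) - b(220) = -3*60 - sqrt(2)*sqrt(220 + 220**3)/220 = -180 - sqrt(2)*sqrt(220 + 10648000)/220 = -180 - sqrt(2)*sqrt(10648220)/220 = -180 - sqrt(2)*2*sqrt(2662055)/220 = -180 - sqrt(5324110)/110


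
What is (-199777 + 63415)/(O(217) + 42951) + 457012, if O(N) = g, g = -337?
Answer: 9737486503/21307 ≈ 4.5701e+5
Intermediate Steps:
O(N) = -337
(-199777 + 63415)/(O(217) + 42951) + 457012 = (-199777 + 63415)/(-337 + 42951) + 457012 = -136362/42614 + 457012 = -136362*1/42614 + 457012 = -68181/21307 + 457012 = 9737486503/21307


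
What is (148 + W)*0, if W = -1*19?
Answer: 0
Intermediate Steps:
W = -19
(148 + W)*0 = (148 - 19)*0 = 129*0 = 0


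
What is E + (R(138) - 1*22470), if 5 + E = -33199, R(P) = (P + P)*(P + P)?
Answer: 20502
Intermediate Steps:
R(P) = 4*P² (R(P) = (2*P)*(2*P) = 4*P²)
E = -33204 (E = -5 - 33199 = -33204)
E + (R(138) - 1*22470) = -33204 + (4*138² - 1*22470) = -33204 + (4*19044 - 22470) = -33204 + (76176 - 22470) = -33204 + 53706 = 20502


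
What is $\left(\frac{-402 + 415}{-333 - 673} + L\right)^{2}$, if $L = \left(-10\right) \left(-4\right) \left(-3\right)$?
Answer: $\frac{14576457289}{1012036} \approx 14403.0$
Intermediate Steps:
$L = -120$ ($L = 40 \left(-3\right) = -120$)
$\left(\frac{-402 + 415}{-333 - 673} + L\right)^{2} = \left(\frac{-402 + 415}{-333 - 673} - 120\right)^{2} = \left(\frac{13}{-1006} - 120\right)^{2} = \left(13 \left(- \frac{1}{1006}\right) - 120\right)^{2} = \left(- \frac{13}{1006} - 120\right)^{2} = \left(- \frac{120733}{1006}\right)^{2} = \frac{14576457289}{1012036}$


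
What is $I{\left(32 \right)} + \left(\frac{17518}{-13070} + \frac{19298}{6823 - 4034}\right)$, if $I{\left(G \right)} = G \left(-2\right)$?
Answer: $- \frac{1064787781}{18226115} \approx -58.421$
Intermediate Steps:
$I{\left(G \right)} = - 2 G$
$I{\left(32 \right)} + \left(\frac{17518}{-13070} + \frac{19298}{6823 - 4034}\right) = \left(-2\right) 32 + \left(\frac{17518}{-13070} + \frac{19298}{6823 - 4034}\right) = -64 + \left(17518 \left(- \frac{1}{13070}\right) + \frac{19298}{6823 - 4034}\right) = -64 - \left(\frac{8759}{6535} - \frac{19298}{2789}\right) = -64 + \left(- \frac{8759}{6535} + 19298 \cdot \frac{1}{2789}\right) = -64 + \left(- \frac{8759}{6535} + \frac{19298}{2789}\right) = -64 + \frac{101683579}{18226115} = - \frac{1064787781}{18226115}$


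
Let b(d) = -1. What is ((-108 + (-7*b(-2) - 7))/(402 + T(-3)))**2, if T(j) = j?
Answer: 1296/17689 ≈ 0.073266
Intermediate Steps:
((-108 + (-7*b(-2) - 7))/(402 + T(-3)))**2 = ((-108 + (-7*(-1) - 7))/(402 - 3))**2 = ((-108 + (7 - 7))/399)**2 = ((-108 + 0)*(1/399))**2 = (-108*1/399)**2 = (-36/133)**2 = 1296/17689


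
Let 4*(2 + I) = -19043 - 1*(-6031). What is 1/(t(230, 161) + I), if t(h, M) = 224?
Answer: -1/3031 ≈ -0.00032992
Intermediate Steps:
I = -3255 (I = -2 + (-19043 - 1*(-6031))/4 = -2 + (-19043 + 6031)/4 = -2 + (¼)*(-13012) = -2 - 3253 = -3255)
1/(t(230, 161) + I) = 1/(224 - 3255) = 1/(-3031) = -1/3031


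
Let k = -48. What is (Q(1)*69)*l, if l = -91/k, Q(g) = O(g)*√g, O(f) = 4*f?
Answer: 2093/4 ≈ 523.25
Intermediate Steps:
Q(g) = 4*g^(3/2) (Q(g) = (4*g)*√g = 4*g^(3/2))
l = 91/48 (l = -91/(-48) = -91*(-1/48) = 91/48 ≈ 1.8958)
(Q(1)*69)*l = ((4*1^(3/2))*69)*(91/48) = ((4*1)*69)*(91/48) = (4*69)*(91/48) = 276*(91/48) = 2093/4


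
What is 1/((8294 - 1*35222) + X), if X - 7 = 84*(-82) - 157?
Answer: -1/33966 ≈ -2.9441e-5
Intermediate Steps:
X = -7038 (X = 7 + (84*(-82) - 157) = 7 + (-6888 - 157) = 7 - 7045 = -7038)
1/((8294 - 1*35222) + X) = 1/((8294 - 1*35222) - 7038) = 1/((8294 - 35222) - 7038) = 1/(-26928 - 7038) = 1/(-33966) = -1/33966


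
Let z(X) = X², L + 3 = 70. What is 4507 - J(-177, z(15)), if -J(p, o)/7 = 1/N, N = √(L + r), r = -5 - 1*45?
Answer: 4507 + 7*√17/17 ≈ 4508.7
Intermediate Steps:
L = 67 (L = -3 + 70 = 67)
r = -50 (r = -5 - 45 = -50)
N = √17 (N = √(67 - 50) = √17 ≈ 4.1231)
J(p, o) = -7*√17/17
4507 - J(-177, z(15)) = 4507 - (-7)*√17/17 = 4507 + 7*√17/17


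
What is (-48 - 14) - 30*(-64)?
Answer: 1858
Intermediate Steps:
(-48 - 14) - 30*(-64) = -62 + 1920 = 1858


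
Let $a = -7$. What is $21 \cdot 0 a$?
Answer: $0$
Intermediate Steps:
$21 \cdot 0 a = 21 \cdot 0 \left(-7\right) = 0 \left(-7\right) = 0$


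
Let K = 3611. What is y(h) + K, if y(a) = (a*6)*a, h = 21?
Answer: 6257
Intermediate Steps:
y(a) = 6*a² (y(a) = (6*a)*a = 6*a²)
y(h) + K = 6*21² + 3611 = 6*441 + 3611 = 2646 + 3611 = 6257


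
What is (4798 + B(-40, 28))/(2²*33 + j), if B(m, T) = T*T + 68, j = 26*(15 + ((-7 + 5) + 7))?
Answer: 2825/326 ≈ 8.6656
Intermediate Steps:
j = 520 (j = 26*(15 + (-2 + 7)) = 26*(15 + 5) = 26*20 = 520)
B(m, T) = 68 + T² (B(m, T) = T² + 68 = 68 + T²)
(4798 + B(-40, 28))/(2²*33 + j) = (4798 + (68 + 28²))/(2²*33 + 520) = (4798 + (68 + 784))/(4*33 + 520) = (4798 + 852)/(132 + 520) = 5650/652 = 5650*(1/652) = 2825/326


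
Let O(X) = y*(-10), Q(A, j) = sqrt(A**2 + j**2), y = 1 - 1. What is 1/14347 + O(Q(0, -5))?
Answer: 1/14347 ≈ 6.9701e-5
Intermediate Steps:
y = 0
O(X) = 0 (O(X) = 0*(-10) = 0)
1/14347 + O(Q(0, -5)) = 1/14347 + 0 = 1/14347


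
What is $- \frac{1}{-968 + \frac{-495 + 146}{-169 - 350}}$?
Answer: $\frac{519}{502043} \approx 0.0010338$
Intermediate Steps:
$- \frac{1}{-968 + \frac{-495 + 146}{-169 - 350}} = - \frac{1}{-968 - \frac{349}{-169 - 350}} = - \frac{1}{-968 - \frac{349}{-519}} = - \frac{1}{-968 - - \frac{349}{519}} = - \frac{1}{-968 + \frac{349}{519}} = - \frac{1}{- \frac{502043}{519}} = \left(-1\right) \left(- \frac{519}{502043}\right) = \frac{519}{502043}$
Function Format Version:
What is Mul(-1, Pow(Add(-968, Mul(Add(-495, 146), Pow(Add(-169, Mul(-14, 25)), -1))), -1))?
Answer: Rational(519, 502043) ≈ 0.0010338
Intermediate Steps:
Mul(-1, Pow(Add(-968, Mul(Add(-495, 146), Pow(Add(-169, Mul(-14, 25)), -1))), -1)) = Mul(-1, Pow(Add(-968, Mul(-349, Pow(Add(-169, -350), -1))), -1)) = Mul(-1, Pow(Add(-968, Mul(-349, Pow(-519, -1))), -1)) = Mul(-1, Pow(Add(-968, Mul(-349, Rational(-1, 519))), -1)) = Mul(-1, Pow(Add(-968, Rational(349, 519)), -1)) = Mul(-1, Pow(Rational(-502043, 519), -1)) = Mul(-1, Rational(-519, 502043)) = Rational(519, 502043)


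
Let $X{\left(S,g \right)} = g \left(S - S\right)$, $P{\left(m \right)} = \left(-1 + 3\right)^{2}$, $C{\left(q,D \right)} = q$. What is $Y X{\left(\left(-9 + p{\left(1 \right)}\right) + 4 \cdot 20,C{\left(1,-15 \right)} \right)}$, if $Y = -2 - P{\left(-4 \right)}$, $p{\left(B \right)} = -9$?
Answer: $0$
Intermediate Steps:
$P{\left(m \right)} = 4$ ($P{\left(m \right)} = 2^{2} = 4$)
$Y = -6$ ($Y = -2 - 4 = -6$)
$X{\left(S,g \right)} = 0$ ($X{\left(S,g \right)} = g 0 = 0$)
$Y X{\left(\left(-9 + p{\left(1 \right)}\right) + 4 \cdot 20,C{\left(1,-15 \right)} \right)} = \left(-6\right) 0 = 0$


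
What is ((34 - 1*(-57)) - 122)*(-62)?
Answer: 1922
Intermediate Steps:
((34 - 1*(-57)) - 122)*(-62) = ((34 + 57) - 122)*(-62) = (91 - 122)*(-62) = -31*(-62) = 1922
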